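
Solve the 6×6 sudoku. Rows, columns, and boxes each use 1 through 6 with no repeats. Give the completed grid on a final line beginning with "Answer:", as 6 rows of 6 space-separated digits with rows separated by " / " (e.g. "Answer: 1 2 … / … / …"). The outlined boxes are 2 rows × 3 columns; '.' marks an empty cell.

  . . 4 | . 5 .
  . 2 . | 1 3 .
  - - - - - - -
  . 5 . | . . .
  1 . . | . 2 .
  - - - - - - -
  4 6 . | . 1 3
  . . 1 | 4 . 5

Step 1. [r3c5∈{4,6}] col 5 places 4 nowhere but r3c5. So r3c5=4.
Step 2. [r4c6∈{6}] r4c6 has the single candidate 6. So r4c6=6.
Step 3. [r4c3∈{3}] r4c3 is down to just 3 ⇒ r4c3=3.
Step 4. [r6c1∈{2,3}] r6c1 is the only open cell in row 6 admitting 2, so r6c1=2.
Step 5. [r3c1∈{6}] nothing but 6 survives at r3c1, so r3c1=6.
Step 6. [r6c2∈{3}] nothing but 3 survives at r6c2. So r6c2=3.
Step 7. [r1c6∈{2}] r1c6's peers cover all but 2. So r1c6=2.
Step 8. [r5c3∈{5}] r5c3's peers cover all but 5, so r5c3=5.
Step 9. [r3c4∈{3}] r3c4 has the single candidate 3. So r3c4=3.
Step 10. [r1c4∈{6}] r1c4's peers cover all but 6. So r1c4=6.
Step 11. [r4c4∈{5}] nothing but 5 survives at r4c4. So r4c4=5.
Step 12. [r2c6∈{4}] r2c6's peers cover all but 4. So r2c6=4.
Step 13. [r4c2∈{4}] nothing but 4 survives at r4c2, so r4c2=4.
Step 14. [r5c4∈{2}] only 2 remains possible at r5c4 ⇒ r5c4=2.
Step 15. [r1c1∈{3}] r1c1's peers cover all but 3, so r1c1=3.
Step 16. [r1c2∈{1}] r1c2 is down to just 1 ⇒ r1c2=1.
Step 17. [r2c3∈{6}] r2c3 has the single candidate 6, so r2c3=6.
Step 18. [r6c5∈{6}] r6c5 has the single candidate 6. So r6c5=6.
Step 19. [r2c1∈{5}] r2c1's peers cover all but 5. So r2c1=5.
Step 20. [r3c3∈{2}] r3c3's peers cover all but 2. So r3c3=2.
Step 21. [r3c6∈{1}] r3c6's peers cover all but 1. So r3c6=1.

Answer: 3 1 4 6 5 2 / 5 2 6 1 3 4 / 6 5 2 3 4 1 / 1 4 3 5 2 6 / 4 6 5 2 1 3 / 2 3 1 4 6 5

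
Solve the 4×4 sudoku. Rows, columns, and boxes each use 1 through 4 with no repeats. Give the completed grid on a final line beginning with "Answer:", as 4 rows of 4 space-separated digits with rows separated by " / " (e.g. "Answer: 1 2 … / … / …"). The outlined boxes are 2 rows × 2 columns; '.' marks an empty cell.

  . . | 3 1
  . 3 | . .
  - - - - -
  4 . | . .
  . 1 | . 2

Step 1. [r1c1∈{2}] r1c1's peers cover all but 2, so r1c1=2.
Step 2. [r2c4∈{4}] nothing but 4 survives at r2c4, so r2c4=4.
Step 3. [r2c1∈{1}] r2c1 is down to just 1. So r2c1=1.
Step 4. [r4c1∈{3}] r4c1 has the single candidate 3 ⇒ r4c1=3.
Step 5. [r3c4∈{3}] only 3 remains possible at r3c4, so r3c4=3.
Step 6. [r3c2∈{2}] r3c2 has the single candidate 2. So r3c2=2.
Step 7. [r2c3∈{2}] r2c3's peers cover all but 2, so r2c3=2.
Step 8. [r3c3∈{1}] r3c3's peers cover all but 1. So r3c3=1.
Step 9. [r4c3∈{4}] nothing but 4 survives at r4c3. So r4c3=4.
Step 10. [r1c2∈{4}] r1c2 has the single candidate 4, so r1c2=4.

Answer: 2 4 3 1 / 1 3 2 4 / 4 2 1 3 / 3 1 4 2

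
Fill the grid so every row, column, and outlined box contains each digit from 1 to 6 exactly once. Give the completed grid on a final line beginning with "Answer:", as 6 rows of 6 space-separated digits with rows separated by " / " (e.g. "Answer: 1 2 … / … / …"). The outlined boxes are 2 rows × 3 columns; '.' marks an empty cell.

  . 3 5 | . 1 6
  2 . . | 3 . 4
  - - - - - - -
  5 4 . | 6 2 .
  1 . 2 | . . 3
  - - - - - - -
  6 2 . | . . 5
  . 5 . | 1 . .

Step 1. [r6c1∈{3,4}] across col 1, 3 lands solely at r6c1 ⇒ r6c1=3.
Step 2. [r5c4∈{4}] r5c4 has the single candidate 4, so r5c4=4.
Step 3. [r2c2∈{1,6}] 1 has one home in col 2: r2c2, so r2c2=1.
Step 4. [r4c5∈{4,5}] across row 4, 4 lands solely at r4c5. So r4c5=4.
Step 5. [r5c5∈{3}] r5c5 has the single candidate 3, so r5c5=3.
Step 6. [r1c1∈{4}] r1c1's peers cover all but 4. So r1c1=4.
Step 7. [r1c4∈{2}] r1c4 is down to just 2, so r1c4=2.
Step 8. [r6c5∈{6}] only 6 remains possible at r6c5, so r6c5=6.
Step 9. [r3c6∈{1}] only 1 remains possible at r3c6. So r3c6=1.
Step 10. [r4c2∈{6}] r4c2's peers cover all but 6. So r4c2=6.
Step 11. [r5c3∈{1}] r5c3's peers cover all but 1, so r5c3=1.
Step 12. [r4c4∈{5}] r4c4 has the single candidate 5, so r4c4=5.
Step 13. [r6c3∈{4}] r6c3 is down to just 4, so r6c3=4.
Step 14. [r6c6∈{2}] only 2 remains possible at r6c6, so r6c6=2.
Step 15. [r2c3∈{6}] only 6 remains possible at r2c3, so r2c3=6.
Step 16. [r2c5∈{5}] r2c5 is down to just 5 ⇒ r2c5=5.
Step 17. [r3c3∈{3}] r3c3 is down to just 3. So r3c3=3.

Answer: 4 3 5 2 1 6 / 2 1 6 3 5 4 / 5 4 3 6 2 1 / 1 6 2 5 4 3 / 6 2 1 4 3 5 / 3 5 4 1 6 2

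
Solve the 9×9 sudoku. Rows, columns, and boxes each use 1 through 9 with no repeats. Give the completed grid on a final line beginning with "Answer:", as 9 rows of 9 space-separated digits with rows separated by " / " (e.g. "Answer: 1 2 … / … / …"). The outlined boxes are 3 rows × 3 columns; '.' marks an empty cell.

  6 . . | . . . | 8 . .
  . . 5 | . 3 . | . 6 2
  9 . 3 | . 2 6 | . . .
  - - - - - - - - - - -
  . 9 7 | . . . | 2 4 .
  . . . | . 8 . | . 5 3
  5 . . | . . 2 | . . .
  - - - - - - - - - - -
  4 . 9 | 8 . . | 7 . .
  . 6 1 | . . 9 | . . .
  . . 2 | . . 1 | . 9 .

Step 1. [r1c3∈{4}] r1c3's peers cover all but 4 ⇒ r1c3=4.
Step 2. [r3c2∈{1,7,8}] r3c2 is the only open cell in row 3 admitting 8, so r3c2=8.
Step 3. [r8c4∈{2,3,4,5,7}] r8c4 is the only open cell in col 4 admitting 2 ⇒ r8c4=2.
Step 4. [r1c8∈{1,3,7}] 3 has one home in row 1: r1c8. So r1c8=3.
Step 5. [r6c3∈{6,8}] col 3 places 8 nowhere but r6c3. So r6c3=8.
Step 6. [r4c9∈{1,6,8}] r4c9 is the only open cell in row 4 admitting 8. So r4c9=8.
Step 7. [r1c2∈{1,2,7}] 2 has one home in row 1: r1c2, so r1c2=2.
Step 8. [r9c1∈{3,7,8}] 8 has one home in row 9: r9c1 ⇒ r9c1=8.
Step 9. [r2c6∈{4,7,8}] row 2 places 8 nowhere but r2c6, so r2c6=8.
Step 10. [r5c6∈{4,7}] col 6 places 4 nowhere but r5c6. So r5c6=4.
Step 11. [r5c4∈{1,6,7,9}] across row 5, 7 lands solely at r5c4. So r5c4=7.
Step 12. [r5c2∈{1}] only 1 remains possible at r5c2 ⇒ r5c2=1.
Step 13. [r5c7∈{6,9}] across row 5, 9 lands solely at r5c7, so r5c7=9.
Step 14. [r2c4∈{1,4,9}] r2c4 is the only open cell in row 2 admitting 9. So r2c4=9.
Step 15. [r3c4∈{1,4,5}] r3c4 is the only open cell in box 2 admitting 4, so r3c4=4.
Step 16. [r4c1∈{3}] only 3 remains possible at r4c1. So r4c1=3.
Step 17. [r4c6∈{5}] r4c6 is down to just 5, so r4c6=5.
Step 18. [r2c7∈{1,4}] row 2 places 4 nowhere but r2c7, so r2c7=4.
Step 19. [r8c1∈{7}] r8c1 is down to just 7, so r8c1=7.
Step 20. [r9c5∈{4,5,6,7}] across row 9, 7 lands solely at r9c5 ⇒ r9c5=7.
Step 21. [r1c9∈{1,5,7,9}] row 1 places 9 nowhere but r1c9 ⇒ r1c9=9.
Step 22. [r6c4∈{1,3,6}] 3 has one home in row 6: r6c4. So r6c4=3.
Step 23. [r9c9∈{4,5,6}] row 9 places 4 nowhere but r9c9, so r9c9=4.
Step 24. [r8c9∈{5}] r8c9 has the single candidate 5 ⇒ r8c9=5.
Step 25. [r6c5∈{1,6,9}] row 6 places 9 nowhere but r6c5, so r6c5=9.
Step 26. [r3c7∈{1,5}] the pair r3c8,r3c9 in row 3 locks {1,7} between them. So r3c7≠1.
Step 27. [r6c7∈{1,6}] in col 7, 1 fits only at r6c7. So r6c7=1.
Step 28. [r9c7∈{3,6}] col 7 places 6 nowhere but r9c7. So r9c7=6.
Step 29. [r9c4∈{5}] r9c4 is down to just 5 ⇒ r9c4=5.
Step 30. [r7c9∈{1}] only 1 remains possible at r7c9. So r7c9=1.
Step 31. [r1c4∈{1}] only 1 remains possible at r1c4, so r1c4=1.
Step 32. [r6c8∈{7}] r6c8's peers cover all but 7 ⇒ r6c8=7.
Step 33. [r7c6∈{3}] r7c6 is down to just 3. So r7c6=3.
Step 34. [r7c5∈{6}] only 6 remains possible at r7c5. So r7c5=6.
Step 35. [r8c8∈{8}] r8c8's peers cover all but 8 ⇒ r8c8=8.
Step 36. [r7c2∈{5}] r7c2's peers cover all but 5 ⇒ r7c2=5.
Step 37. [r4c5∈{1}] r4c5 is down to just 1, so r4c5=1.
Step 38. [r2c2∈{7}] r2c2 is down to just 7. So r2c2=7.
Step 39. [r7c8∈{2}] nothing but 2 survives at r7c8. So r7c8=2.
Step 40. [r1c6∈{7}] r1c6's peers cover all but 7, so r1c6=7.
Step 41. [r2c1∈{1}] r2c1's peers cover all but 1 ⇒ r2c1=1.
Step 42. [r6c9∈{6}] nothing but 6 survives at r6c9, so r6c9=6.
Step 43. [r5c3∈{6}] only 6 remains possible at r5c3 ⇒ r5c3=6.
Step 44. [r5c1∈{2}] r5c1's peers cover all but 2, so r5c1=2.
Step 45. [r3c9∈{7}] nothing but 7 survives at r3c9, so r3c9=7.
Step 46. [r8c5∈{4}] only 4 remains possible at r8c5 ⇒ r8c5=4.
Step 47. [r4c4∈{6}] only 6 remains possible at r4c4, so r4c4=6.
Step 48. [r3c8∈{1}] r3c8 has the single candidate 1 ⇒ r3c8=1.
Step 49. [r9c2∈{3}] nothing but 3 survives at r9c2 ⇒ r9c2=3.
Step 50. [r6c2∈{4}] r6c2 has the single candidate 4. So r6c2=4.
Step 51. [r1c5∈{5}] r1c5 is down to just 5 ⇒ r1c5=5.
Step 52. [r3c7∈{5}] r3c7 is down to just 5 ⇒ r3c7=5.
Step 53. [r8c7∈{3}] r8c7 has the single candidate 3. So r8c7=3.

Answer: 6 2 4 1 5 7 8 3 9 / 1 7 5 9 3 8 4 6 2 / 9 8 3 4 2 6 5 1 7 / 3 9 7 6 1 5 2 4 8 / 2 1 6 7 8 4 9 5 3 / 5 4 8 3 9 2 1 7 6 / 4 5 9 8 6 3 7 2 1 / 7 6 1 2 4 9 3 8 5 / 8 3 2 5 7 1 6 9 4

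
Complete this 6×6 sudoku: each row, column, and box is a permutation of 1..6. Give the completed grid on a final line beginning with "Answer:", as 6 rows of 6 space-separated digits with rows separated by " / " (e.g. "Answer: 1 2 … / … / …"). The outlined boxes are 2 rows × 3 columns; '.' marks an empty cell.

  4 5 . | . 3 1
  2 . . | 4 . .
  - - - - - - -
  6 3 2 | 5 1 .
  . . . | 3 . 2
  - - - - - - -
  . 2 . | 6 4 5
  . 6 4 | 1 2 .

Step 1. [r2c3∈{1,3,6}] r2c3 is the only open cell in row 2 admitting 3 ⇒ r2c3=3.
Step 2. [r6c1∈{3,5}] in row 6, 5 fits only at r6c1 ⇒ r6c1=5.
Step 3. [r4c1∈{1}] r4c1's peers cover all but 1. So r4c1=1.
Step 4. [r2c6∈{6}] r2c6's peers cover all but 6 ⇒ r2c6=6.
Step 5. [r5c1∈{3}] r5c1 is down to just 3, so r5c1=3.
Step 6. [r4c3∈{5}] only 5 remains possible at r4c3 ⇒ r4c3=5.
Step 7. [r2c5∈{5}] only 5 remains possible at r2c5 ⇒ r2c5=5.
Step 8. [r4c2∈{4}] r4c2 is down to just 4, so r4c2=4.
Step 9. [r1c4∈{2}] r1c4's peers cover all but 2. So r1c4=2.
Step 10. [r6c6∈{3}] nothing but 3 survives at r6c6. So r6c6=3.
Step 11. [r2c2∈{1}] only 1 remains possible at r2c2. So r2c2=1.
Step 12. [r1c3∈{6}] nothing but 6 survives at r1c3. So r1c3=6.
Step 13. [r4c5∈{6}] r4c5 has the single candidate 6, so r4c5=6.
Step 14. [r5c3∈{1}] r5c3 has the single candidate 1, so r5c3=1.
Step 15. [r3c6∈{4}] r3c6 has the single candidate 4 ⇒ r3c6=4.

Answer: 4 5 6 2 3 1 / 2 1 3 4 5 6 / 6 3 2 5 1 4 / 1 4 5 3 6 2 / 3 2 1 6 4 5 / 5 6 4 1 2 3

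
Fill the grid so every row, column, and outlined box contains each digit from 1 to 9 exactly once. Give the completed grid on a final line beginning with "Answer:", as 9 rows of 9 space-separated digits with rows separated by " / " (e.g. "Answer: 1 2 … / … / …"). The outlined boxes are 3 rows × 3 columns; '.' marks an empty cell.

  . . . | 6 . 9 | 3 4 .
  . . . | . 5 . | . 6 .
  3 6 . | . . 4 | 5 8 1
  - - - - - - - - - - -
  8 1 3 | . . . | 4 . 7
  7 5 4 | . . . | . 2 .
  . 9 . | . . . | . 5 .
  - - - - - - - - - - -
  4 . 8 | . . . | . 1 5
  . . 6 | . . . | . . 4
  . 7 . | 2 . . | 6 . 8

Step 1. [r3c4∈{7}] r3c4's peers cover all but 7, so r3c4=7.
Step 2. [r1c9∈{2}] r1c9 is down to just 2. So r1c9=2.
Step 3. [r4c8∈{9}] only 9 remains possible at r4c8 ⇒ r4c8=9.
Step 4. [r8c8∈{3,7}] in col 8, 7 fits only at r8c8 ⇒ r8c8=7.
Step 5. [r6c3∈{2}] r6c3 is down to just 2. So r6c3=2.
Step 6. [r6c4∈{1,3,4,8}] col 4 places 4 nowhere but r6c4, so r6c4=4.
Step 7. [r9c5∈{1,3,4,9}] across row 9, 4 lands solely at r9c5 ⇒ r9c5=4.
Step 8. [r6c1∈{6}] r6c1 has the single candidate 6 ⇒ r6c1=6.
Step 9. [r1c3∈{1,5,7}] in row 1, 7 fits only at r1c3. So r1c3=7.
Step 10. [r9c3∈{1,5,9}] col 3 places 5 nowhere but r9c3. So r9c3=5.
Step 11. [r2c3∈{1,9}] 1 has one home in col 3: r2c3. So r2c3=1.
Step 12. [r1c5∈{1,8}] row 1 places 1 nowhere but r1c5. So r1c5=1.
Step 13. [r9c1∈{1,9}] across row 9, 9 lands solely at r9c1, so r9c1=9.
Step 14. [r9c6∈{1,3}] in row 9, 1 fits only at r9c6. So r9c6=1.
Step 15. [r5c4∈{1,3,8,9}] across col 4, 1 lands solely at r5c4, so r5c4=1.
Step 16. [r5c5∈{3,6,8,9}] across row 5, 9 lands solely at r5c5, so r5c5=9.
Step 17. [r6c9∈{3}] r6c9 is down to just 3, so r6c9=3.
Step 18. [r5c6∈{3,6,8}] across row 5, 3 lands solely at r5c6, so r5c6=3.
Step 19. [r2c4∈{3,8}] in row 2, 3 fits only at r2c4, so r2c4=3.
Step 20. [r8c4∈{5,8,9}] 8 has one home in col 4: r8c4, so r8c4=8.
Step 21. [r2c1∈{2}] r2c1's peers cover all but 2. So r2c1=2.
Step 22. [r8c7∈{2,9}] row 8 places 9 nowhere but r8c7, so r8c7=9.
Step 23. [r4c6∈{2,5,6}] across col 6, 2 lands solely at r4c6 ⇒ r4c6=2.
Step 24. [r6c5∈{7,8}] r6c5 is the only open cell in col 5 admitting 8, so r6c5=8.
Step 25. [r7c5∈{3,6,7}] col 5 places 7 nowhere but r7c5 ⇒ r7c5=7.
Step 26. [r8c2∈{2,3}] in row 8, 2 fits only at r8c2, so r8c2=2.
Step 27. [r2c6∈{8}] r2c6's peers cover all but 8. So r2c6=8.
Step 28. [r2c2∈{4}] r2c2 has the single candidate 4, so r2c2=4.
Step 29. [r7c6∈{6}] nothing but 6 survives at r7c6. So r7c6=6.
Step 30. [r1c1∈{5}] r1c1's peers cover all but 5 ⇒ r1c1=5.
Step 31. [r7c2∈{3}] r7c2's peers cover all but 3, so r7c2=3.
Step 32. [r2c9∈{9}] r2c9's peers cover all but 9 ⇒ r2c9=9.
Step 33. [r7c7∈{2}] nothing but 2 survives at r7c7 ⇒ r7c7=2.
Step 34. [r1c2∈{8}] r1c2 has the single candidate 8, so r1c2=8.
Step 35. [r8c1∈{1}] nothing but 1 survives at r8c1. So r8c1=1.
Step 36. [r8c5∈{3}] r8c5's peers cover all but 3. So r8c5=3.
Step 37. [r7c4∈{9}] r7c4's peers cover all but 9, so r7c4=9.
Step 38. [r9c8∈{3}] nothing but 3 survives at r9c8, so r9c8=3.
Step 39. [r8c6∈{5}] r8c6 has the single candidate 5. So r8c6=5.
Step 40. [r5c9∈{6}] nothing but 6 survives at r5c9 ⇒ r5c9=6.
Step 41. [r3c3∈{9}] r3c3 has the single candidate 9 ⇒ r3c3=9.
Step 42. [r4c5∈{6}] only 6 remains possible at r4c5. So r4c5=6.
Step 43. [r6c7∈{1}] r6c7's peers cover all but 1, so r6c7=1.
Step 44. [r3c5∈{2}] r3c5 has the single candidate 2, so r3c5=2.
Step 45. [r6c6∈{7}] r6c6 has the single candidate 7 ⇒ r6c6=7.
Step 46. [r5c7∈{8}] r5c7's peers cover all but 8 ⇒ r5c7=8.
Step 47. [r4c4∈{5}] nothing but 5 survives at r4c4. So r4c4=5.
Step 48. [r2c7∈{7}] r2c7 has the single candidate 7, so r2c7=7.

Answer: 5 8 7 6 1 9 3 4 2 / 2 4 1 3 5 8 7 6 9 / 3 6 9 7 2 4 5 8 1 / 8 1 3 5 6 2 4 9 7 / 7 5 4 1 9 3 8 2 6 / 6 9 2 4 8 7 1 5 3 / 4 3 8 9 7 6 2 1 5 / 1 2 6 8 3 5 9 7 4 / 9 7 5 2 4 1 6 3 8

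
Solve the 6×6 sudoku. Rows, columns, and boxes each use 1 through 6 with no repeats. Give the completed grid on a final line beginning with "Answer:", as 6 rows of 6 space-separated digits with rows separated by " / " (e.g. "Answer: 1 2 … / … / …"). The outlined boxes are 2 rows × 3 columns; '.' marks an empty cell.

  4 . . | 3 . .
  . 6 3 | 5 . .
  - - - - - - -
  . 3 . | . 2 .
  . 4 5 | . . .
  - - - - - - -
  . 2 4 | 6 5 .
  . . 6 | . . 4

Step 1. [r4c4∈{1}] r4c4 has the single candidate 1. So r4c4=1.
Step 2. [r1c3∈{1,2}] 2 has one home in col 3: r1c3 ⇒ r1c3=2.
Step 3. [r2c1∈{1}] only 1 remains possible at r2c1, so r2c1=1.
Step 4. [r5c6∈{1,3}] row 5 places 1 nowhere but r5c6. So r5c6=1.
Step 5. [r1c6∈{6}] r1c6 is down to just 6, so r1c6=6.
Step 6. [r4c5∈{3,6}] 6 has one home in col 5: r4c5, so r4c5=6.
Step 7. [r6c1∈{3,5}] across col 1, 5 lands solely at r6c1 ⇒ r6c1=5.
Step 8. [r2c6∈{2}] only 2 remains possible at r2c6 ⇒ r2c6=2.
Step 9. [r3c4∈{4}] r3c4 is down to just 4, so r3c4=4.
Step 10. [r5c1∈{3}] nothing but 3 survives at r5c1. So r5c1=3.
Step 11. [r2c5∈{4}] r2c5 has the single candidate 4. So r2c5=4.
Step 12. [r1c2∈{5}] r1c2 is down to just 5, so r1c2=5.
Step 13. [r6c2∈{1}] r6c2 has the single candidate 1 ⇒ r6c2=1.
Step 14. [r3c6∈{5}] r3c6's peers cover all but 5 ⇒ r3c6=5.
Step 15. [r3c3∈{1}] r3c3 is down to just 1 ⇒ r3c3=1.
Step 16. [r1c5∈{1}] only 1 remains possible at r1c5, so r1c5=1.
Step 17. [r6c4∈{2}] r6c4 is down to just 2, so r6c4=2.
Step 18. [r6c5∈{3}] nothing but 3 survives at r6c5. So r6c5=3.
Step 19. [r4c6∈{3}] nothing but 3 survives at r4c6 ⇒ r4c6=3.
Step 20. [r3c1∈{6}] r3c1 is down to just 6, so r3c1=6.
Step 21. [r4c1∈{2}] r4c1's peers cover all but 2 ⇒ r4c1=2.

Answer: 4 5 2 3 1 6 / 1 6 3 5 4 2 / 6 3 1 4 2 5 / 2 4 5 1 6 3 / 3 2 4 6 5 1 / 5 1 6 2 3 4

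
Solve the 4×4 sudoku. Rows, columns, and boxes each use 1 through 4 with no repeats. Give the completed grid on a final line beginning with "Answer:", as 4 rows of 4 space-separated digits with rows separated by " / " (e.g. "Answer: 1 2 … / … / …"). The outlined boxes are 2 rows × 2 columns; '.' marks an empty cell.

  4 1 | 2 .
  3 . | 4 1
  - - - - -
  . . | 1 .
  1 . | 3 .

Step 1. [r3c1∈{2}] r3c1 has the single candidate 2 ⇒ r3c1=2.
Step 2. [r3c4∈{4}] r3c4 has the single candidate 4, so r3c4=4.
Step 3. [r4c4∈{2}] r4c4's peers cover all but 2 ⇒ r4c4=2.
Step 4. [r4c2∈{4}] r4c2's peers cover all but 4, so r4c2=4.
Step 5. [r2c2∈{2}] nothing but 2 survives at r2c2. So r2c2=2.
Step 6. [r1c4∈{3}] nothing but 3 survives at r1c4, so r1c4=3.
Step 7. [r3c2∈{3}] r3c2's peers cover all but 3, so r3c2=3.

Answer: 4 1 2 3 / 3 2 4 1 / 2 3 1 4 / 1 4 3 2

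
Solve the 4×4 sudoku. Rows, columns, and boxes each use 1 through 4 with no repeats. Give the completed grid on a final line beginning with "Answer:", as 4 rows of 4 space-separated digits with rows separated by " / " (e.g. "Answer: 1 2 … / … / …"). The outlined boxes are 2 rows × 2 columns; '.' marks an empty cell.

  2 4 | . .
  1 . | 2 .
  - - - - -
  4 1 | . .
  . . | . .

Step 1. [r3c3∈{3}] nothing but 3 survives at r3c3 ⇒ r3c3=3.
Step 2. [r1c4∈{1,3}] 3 has one home in row 1: r1c4 ⇒ r1c4=3.
Step 3. [r4c4∈{1,2,4}] in col 4, 1 fits only at r4c4 ⇒ r4c4=1.
Step 4. [r4c2∈{2,3}] in row 4, 2 fits only at r4c2, so r4c2=2.
Step 5. [r3c4∈{2}] only 2 remains possible at r3c4, so r3c4=2.
Step 6. [r2c2∈{3}] nothing but 3 survives at r2c2 ⇒ r2c2=3.
Step 7. [r2c4∈{4}] r2c4 is down to just 4. So r2c4=4.
Step 8. [r4c1∈{3}] r4c1's peers cover all but 3 ⇒ r4c1=3.
Step 9. [r1c3∈{1}] r1c3 is down to just 1. So r1c3=1.
Step 10. [r4c3∈{4}] nothing but 4 survives at r4c3 ⇒ r4c3=4.

Answer: 2 4 1 3 / 1 3 2 4 / 4 1 3 2 / 3 2 4 1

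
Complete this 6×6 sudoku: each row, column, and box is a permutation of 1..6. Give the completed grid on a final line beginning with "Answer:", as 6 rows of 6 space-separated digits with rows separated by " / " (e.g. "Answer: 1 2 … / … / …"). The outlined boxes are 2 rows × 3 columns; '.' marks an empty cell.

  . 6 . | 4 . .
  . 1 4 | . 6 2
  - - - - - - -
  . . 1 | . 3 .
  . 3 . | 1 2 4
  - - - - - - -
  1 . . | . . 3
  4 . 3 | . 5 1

Step 1. [r5c3∈{2,5,6}] across box 5, 6 lands solely at r5c3, so r5c3=6.
Step 2. [r1c6∈{5}] r1c6 has the single candidate 5. So r1c6=5.
Step 3. [r6c2∈{2}] nothing but 2 survives at r6c2 ⇒ r6c2=2.
Step 4. [r4c3∈{5}] nothing but 5 survives at r4c3. So r4c3=5.
Step 5. [r3c6∈{6}] r3c6 is down to just 6 ⇒ r3c6=6.
Step 6. [r1c1∈{2,3}] 3 has one home in row 1: r1c1 ⇒ r1c1=3.
Step 7. [r5c5∈{4}] nothing but 4 survives at r5c5, so r5c5=4.
Step 8. [r3c2∈{4}] r3c2 is down to just 4, so r3c2=4.
Step 9. [r1c5∈{1}] nothing but 1 survives at r1c5. So r1c5=1.
Step 10. [r6c4∈{6}] r6c4's peers cover all but 6, so r6c4=6.
Step 11. [r1c3∈{2}] r1c3 is down to just 2. So r1c3=2.
Step 12. [r3c1∈{2}] r3c1 has the single candidate 2, so r3c1=2.
Step 13. [r3c4∈{5}] nothing but 5 survives at r3c4. So r3c4=5.
Step 14. [r4c1∈{6}] r4c1 has the single candidate 6, so r4c1=6.
Step 15. [r5c2∈{5}] only 5 remains possible at r5c2, so r5c2=5.
Step 16. [r5c4∈{2}] nothing but 2 survives at r5c4, so r5c4=2.
Step 17. [r2c4∈{3}] nothing but 3 survives at r2c4 ⇒ r2c4=3.
Step 18. [r2c1∈{5}] r2c1 is down to just 5. So r2c1=5.

Answer: 3 6 2 4 1 5 / 5 1 4 3 6 2 / 2 4 1 5 3 6 / 6 3 5 1 2 4 / 1 5 6 2 4 3 / 4 2 3 6 5 1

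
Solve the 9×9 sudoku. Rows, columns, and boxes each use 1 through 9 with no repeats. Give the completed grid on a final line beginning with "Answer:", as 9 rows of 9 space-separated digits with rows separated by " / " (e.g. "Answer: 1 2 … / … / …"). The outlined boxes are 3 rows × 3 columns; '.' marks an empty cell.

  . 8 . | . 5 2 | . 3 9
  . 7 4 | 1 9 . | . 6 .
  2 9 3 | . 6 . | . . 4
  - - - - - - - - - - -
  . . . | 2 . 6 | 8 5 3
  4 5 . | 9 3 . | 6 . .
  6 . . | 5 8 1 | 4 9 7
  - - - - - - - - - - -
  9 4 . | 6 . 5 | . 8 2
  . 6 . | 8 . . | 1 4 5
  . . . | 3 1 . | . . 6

Step 1. [r7c5∈{7}] nothing but 7 survives at r7c5 ⇒ r7c5=7.
Step 2. [r1c7∈{7}] r1c7 has the single candidate 7, so r1c7=7.
Step 3. [r9c3∈{2,5,7,8}] col 3 places 5 nowhere but r9c3, so r9c3=5.
Step 4. [r6c3∈{2}] only 2 remains possible at r6c3 ⇒ r6c3=2.
Step 5. [r8c3∈{7}] only 7 remains possible at r8c3, so r8c3=7.
Step 6. [r7c3∈{1}] only 1 remains possible at r7c3, so r7c3=1.
Step 7. [r3c6∈{7,8}] in row 3, 8 fits only at r3c6, so r3c6=8.
Step 8. [r8c6∈{9}] r8c6 has the single candidate 9 ⇒ r8c6=9.
Step 9. [r3c7∈{5}] r3c7 is down to just 5. So r3c7=5.
Step 10. [r5c8∈{1,2}] across row 5, 2 lands solely at r5c8. So r5c8=2.
Step 11. [r4c1∈{1,7}] row 4 places 7 nowhere but r4c1 ⇒ r4c1=7.
Step 12. [r3c4∈{7}] nothing but 7 survives at r3c4, so r3c4=7.
Step 13. [r3c8∈{1}] r3c8 has the single candidate 1. So r3c8=1.
Step 14. [r5c9∈{1}] r5c9 is down to just 1. So r5c9=1.
Step 15. [r5c6∈{7}] r5c6's peers cover all but 7. So r5c6=7.
Step 16. [r7c7∈{3}] nothing but 3 survives at r7c7. So r7c7=3.
Step 17. [r1c3∈{6}] nothing but 6 survives at r1c3. So r1c3=6.
Step 18. [r9c2∈{2}] r9c2 has the single candidate 2, so r9c2=2.
Step 19. [r4c3∈{9}] r4c3's peers cover all but 9, so r4c3=9.
Step 20. [r1c4∈{4}] only 4 remains possible at r1c4 ⇒ r1c4=4.
Step 21. [r8c1∈{3}] r8c1 has the single candidate 3 ⇒ r8c1=3.
Step 22. [r9c7∈{9}] r9c7 has the single candidate 9 ⇒ r9c7=9.
Step 23. [r2c7∈{2}] nothing but 2 survives at r2c7, so r2c7=2.
Step 24. [r1c1∈{1}] only 1 remains possible at r1c1. So r1c1=1.
Step 25. [r4c2∈{1}] nothing but 1 survives at r4c2, so r4c2=1.
Step 26. [r2c9∈{8}] r2c9 has the single candidate 8. So r2c9=8.
Step 27. [r2c1∈{5}] r2c1's peers cover all but 5 ⇒ r2c1=5.
Step 28. [r5c3∈{8}] r5c3 is down to just 8. So r5c3=8.
Step 29. [r9c8∈{7}] r9c8's peers cover all but 7, so r9c8=7.
Step 30. [r9c1∈{8}] r9c1 is down to just 8. So r9c1=8.
Step 31. [r8c5∈{2}] only 2 remains possible at r8c5 ⇒ r8c5=2.
Step 32. [r4c5∈{4}] r4c5 has the single candidate 4, so r4c5=4.
Step 33. [r9c6∈{4}] r9c6 has the single candidate 4 ⇒ r9c6=4.
Step 34. [r6c2∈{3}] nothing but 3 survives at r6c2 ⇒ r6c2=3.
Step 35. [r2c6∈{3}] only 3 remains possible at r2c6 ⇒ r2c6=3.

Answer: 1 8 6 4 5 2 7 3 9 / 5 7 4 1 9 3 2 6 8 / 2 9 3 7 6 8 5 1 4 / 7 1 9 2 4 6 8 5 3 / 4 5 8 9 3 7 6 2 1 / 6 3 2 5 8 1 4 9 7 / 9 4 1 6 7 5 3 8 2 / 3 6 7 8 2 9 1 4 5 / 8 2 5 3 1 4 9 7 6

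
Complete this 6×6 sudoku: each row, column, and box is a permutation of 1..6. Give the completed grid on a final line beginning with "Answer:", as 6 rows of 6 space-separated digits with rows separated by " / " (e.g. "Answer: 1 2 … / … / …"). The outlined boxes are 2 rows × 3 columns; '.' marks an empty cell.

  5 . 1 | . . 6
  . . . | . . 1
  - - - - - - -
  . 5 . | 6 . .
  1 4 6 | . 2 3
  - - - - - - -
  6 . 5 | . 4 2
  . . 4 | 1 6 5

Step 1. [r1c5∈{3}] r1c5's peers cover all but 3, so r1c5=3.
Step 2. [r1c2∈{2}] r1c2 has the single candidate 2 ⇒ r1c2=2.
Step 3. [r2c3∈{3}] r2c3 has the single candidate 3, so r2c3=3.
Step 4. [r6c1∈{2,3}] in row 6, 2 fits only at r6c1. So r6c1=2.
Step 5. [r2c4∈{2,4,5}] in row 2, 2 fits only at r2c4, so r2c4=2.
Step 6. [r5c2∈{1,3}] across row 5, 1 lands solely at r5c2 ⇒ r5c2=1.
Step 7. [r3c3∈{2}] r3c3 has the single candidate 2 ⇒ r3c3=2.
Step 8. [r2c2∈{6}] r2c2 has the single candidate 6. So r2c2=6.
Step 9. [r6c2∈{3}] only 3 remains possible at r6c2. So r6c2=3.
Step 10. [r1c4∈{4}] nothing but 4 survives at r1c4, so r1c4=4.
Step 11. [r5c4∈{3}] only 3 remains possible at r5c4 ⇒ r5c4=3.
Step 12. [r3c6∈{4}] nothing but 4 survives at r3c6, so r3c6=4.
Step 13. [r4c4∈{5}] nothing but 5 survives at r4c4. So r4c4=5.
Step 14. [r2c5∈{5}] r2c5 has the single candidate 5 ⇒ r2c5=5.
Step 15. [r3c5∈{1}] only 1 remains possible at r3c5. So r3c5=1.
Step 16. [r3c1∈{3}] only 3 remains possible at r3c1, so r3c1=3.
Step 17. [r2c1∈{4}] r2c1's peers cover all but 4, so r2c1=4.

Answer: 5 2 1 4 3 6 / 4 6 3 2 5 1 / 3 5 2 6 1 4 / 1 4 6 5 2 3 / 6 1 5 3 4 2 / 2 3 4 1 6 5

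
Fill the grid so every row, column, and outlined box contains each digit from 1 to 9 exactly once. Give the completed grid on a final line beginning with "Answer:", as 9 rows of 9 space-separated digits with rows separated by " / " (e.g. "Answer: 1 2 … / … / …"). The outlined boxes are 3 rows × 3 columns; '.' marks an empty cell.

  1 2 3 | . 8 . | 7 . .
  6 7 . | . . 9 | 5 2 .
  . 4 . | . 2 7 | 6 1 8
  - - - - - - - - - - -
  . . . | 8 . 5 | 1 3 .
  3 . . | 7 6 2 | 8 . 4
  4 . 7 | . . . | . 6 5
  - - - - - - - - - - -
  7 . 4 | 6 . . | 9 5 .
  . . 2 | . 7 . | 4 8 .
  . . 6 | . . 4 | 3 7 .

Step 1. [r4c3∈{9}] r4c3's peers cover all but 9 ⇒ r4c3=9.
Step 2. [r9c5∈{1,5,9}] col 5 places 5 nowhere but r9c5, so r9c5=5.
Step 3. [r3c4∈{3,5}] row 3 places 3 nowhere but r3c4, so r3c4=3.
Step 4. [r5c3∈{1,5}] in col 3, 1 fits only at r5c3. So r5c3=1.
Step 5. [r6c5∈{1,3,9}] col 5 places 9 nowhere but r6c5 ⇒ r6c5=9.
Step 6. [r7c5∈{1,3}] r7c5 is the only open cell in col 5 admitting 3. So r7c5=3.
Step 7. [r8c6∈{1}] nothing but 1 survives at r8c6, so r8c6=1.
Step 8. [r9c1∈{8,9}] in col 1, 8 fits only at r9c1. So r9c1=8.
Step 9. [r7c9∈{1,2}] across row 7, 2 lands solely at r7c9, so r7c9=2.
Step 10. [r8c4∈{9}] r8c4 has the single candidate 9, so r8c4=9.
Step 11. [r2c5∈{1,4}] 1 has one home in col 5: r2c5 ⇒ r2c5=1.
Step 12. [r1c8∈{4,9}] r1c8 is the only open cell in col 8 admitting 4. So r1c8=4.
Step 13. [r8c1∈{5}] r8c1 has the single candidate 5 ⇒ r8c1=5.
Step 14. [r9c2∈{1,9}] across row 9, 9 lands solely at r9c2. So r9c2=9.
Step 15. [r4c1∈{2}] r4c1 has the single candidate 2 ⇒ r4c1=2.
Step 16. [r4c5∈{4}] r4c5's peers cover all but 4, so r4c5=4.
Step 17. [r1c9∈{9}] r1c9 has the single candidate 9. So r1c9=9.
Step 18. [r3c3∈{5}] r3c3 has the single candidate 5. So r3c3=5.
Step 19. [r1c6∈{6}] nothing but 6 survives at r1c6. So r1c6=6.
Step 20. [r4c9∈{7}] r4c9 is down to just 7 ⇒ r4c9=7.
Step 21. [r7c2∈{1}] only 1 remains possible at r7c2. So r7c2=1.
Step 22. [r9c9∈{1}] r9c9's peers cover all but 1 ⇒ r9c9=1.
Step 23. [r2c9∈{3}] r2c9's peers cover all but 3 ⇒ r2c9=3.
Step 24. [r7c6∈{8}] only 8 remains possible at r7c6, so r7c6=8.
Step 25. [r6c4∈{1}] r6c4 has the single candidate 1. So r6c4=1.
Step 26. [r8c9∈{6}] only 6 remains possible at r8c9. So r8c9=6.
Step 27. [r8c2∈{3}] r8c2 has the single candidate 3. So r8c2=3.
Step 28. [r5c2∈{5}] r5c2's peers cover all but 5. So r5c2=5.
Step 29. [r5c8∈{9}] r5c8's peers cover all but 9 ⇒ r5c8=9.
Step 30. [r6c7∈{2}] r6c7's peers cover all but 2, so r6c7=2.
Step 31. [r6c2∈{8}] r6c2's peers cover all but 8. So r6c2=8.
Step 32. [r6c6∈{3}] only 3 remains possible at r6c6. So r6c6=3.
Step 33. [r4c2∈{6}] r4c2's peers cover all but 6. So r4c2=6.
Step 34. [r1c4∈{5}] only 5 remains possible at r1c4. So r1c4=5.
Step 35. [r2c3∈{8}] r2c3's peers cover all but 8. So r2c3=8.
Step 36. [r3c1∈{9}] r3c1's peers cover all but 9. So r3c1=9.
Step 37. [r9c4∈{2}] nothing but 2 survives at r9c4, so r9c4=2.
Step 38. [r2c4∈{4}] only 4 remains possible at r2c4 ⇒ r2c4=4.

Answer: 1 2 3 5 8 6 7 4 9 / 6 7 8 4 1 9 5 2 3 / 9 4 5 3 2 7 6 1 8 / 2 6 9 8 4 5 1 3 7 / 3 5 1 7 6 2 8 9 4 / 4 8 7 1 9 3 2 6 5 / 7 1 4 6 3 8 9 5 2 / 5 3 2 9 7 1 4 8 6 / 8 9 6 2 5 4 3 7 1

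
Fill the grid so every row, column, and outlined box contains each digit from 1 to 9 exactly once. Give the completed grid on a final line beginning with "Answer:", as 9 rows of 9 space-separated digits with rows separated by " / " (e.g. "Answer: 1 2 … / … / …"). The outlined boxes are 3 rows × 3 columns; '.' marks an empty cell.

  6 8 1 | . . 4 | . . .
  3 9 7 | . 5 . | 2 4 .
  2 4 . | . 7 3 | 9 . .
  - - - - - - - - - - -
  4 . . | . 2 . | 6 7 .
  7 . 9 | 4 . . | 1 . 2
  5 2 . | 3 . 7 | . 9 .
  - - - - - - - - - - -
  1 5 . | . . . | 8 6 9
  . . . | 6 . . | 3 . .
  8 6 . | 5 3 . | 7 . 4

Step 1. [r6c9∈{8}] r6c9's peers cover all but 8 ⇒ r6c9=8.
Step 2. [r9c6∈{1,2,9}] in row 9, 9 fits only at r9c6 ⇒ r9c6=9.
Step 3. [r2c6∈{1,6,8}] box 2 places 6 nowhere but r2c6. So r2c6=6.
Step 4. [r6c5∈{1,6}] across row 6, 1 lands solely at r6c5. So r6c5=1.
Step 5. [r1c7∈{5}] r1c7 has the single candidate 5, so r1c7=5.
Step 6. [r8c6∈{1,2,8}] col 6 places 1 nowhere but r8c6, so r8c6=1.
Step 7. [r2c9∈{1}] r2c9 has the single candidate 1, so r2c9=1.
Step 8. [r4c3∈{3,8}] col 3 places 8 nowhere but r4c3 ⇒ r4c3=8.
Step 9. [r9c3∈{2}] nothing but 2 survives at r9c3. So r9c3=2.
Step 10. [r7c5∈{4}] r7c5 is down to just 4 ⇒ r7c5=4.
Step 11. [r4c6∈{5}] only 5 remains possible at r4c6. So r4c6=5.
Step 12. [r4c9∈{3}] r4c9 has the single candidate 3. So r4c9=3.
Step 13. [r1c4∈{2,9}] 2 has one home in row 1: r1c4. So r1c4=2.
Step 14. [r5c6∈{8}] r5c6 is down to just 8 ⇒ r5c6=8.
Step 15. [r5c8∈{5}] r5c8 has the single candidate 5, so r5c8=5.
Step 16. [r2c4∈{8}] only 8 remains possible at r2c4 ⇒ r2c4=8.
Step 17. [r4c2∈{1}] nothing but 1 survives at r4c2. So r4c2=1.
Step 18. [r7c4∈{7}] r7c4 has the single candidate 7. So r7c4=7.
Step 19. [r3c3∈{5}] only 5 remains possible at r3c3 ⇒ r3c3=5.
Step 20. [r8c9∈{5}] only 5 remains possible at r8c9. So r8c9=5.
Step 21. [r8c1∈{9}] nothing but 9 survives at r8c1 ⇒ r8c1=9.
Step 22. [r1c8∈{3}] only 3 remains possible at r1c8 ⇒ r1c8=3.
Step 23. [r8c8∈{2}] r8c8's peers cover all but 2, so r8c8=2.
Step 24. [r3c9∈{6}] only 6 remains possible at r3c9. So r3c9=6.
Step 25. [r3c8∈{8}] r3c8's peers cover all but 8. So r3c8=8.
Step 26. [r8c2∈{7}] r8c2 is down to just 7 ⇒ r8c2=7.
Step 27. [r5c5∈{6}] r5c5's peers cover all but 6, so r5c5=6.
Step 28. [r9c8∈{1}] r9c8 is down to just 1, so r9c8=1.
Step 29. [r5c2∈{3}] r5c2 has the single candidate 3, so r5c2=3.
Step 30. [r4c4∈{9}] r4c4's peers cover all but 9, so r4c4=9.
Step 31. [r7c3∈{3}] nothing but 3 survives at r7c3, so r7c3=3.
Step 32. [r6c7∈{4}] r6c7 has the single candidate 4. So r6c7=4.
Step 33. [r8c3∈{4}] r8c3 has the single candidate 4 ⇒ r8c3=4.
Step 34. [r6c3∈{6}] r6c3 is down to just 6. So r6c3=6.
Step 35. [r1c9∈{7}] r1c9's peers cover all but 7, so r1c9=7.
Step 36. [r1c5∈{9}] only 9 remains possible at r1c5 ⇒ r1c5=9.
Step 37. [r3c4∈{1}] r3c4 has the single candidate 1. So r3c4=1.
Step 38. [r8c5∈{8}] r8c5 is down to just 8, so r8c5=8.
Step 39. [r7c6∈{2}] r7c6's peers cover all but 2, so r7c6=2.

Answer: 6 8 1 2 9 4 5 3 7 / 3 9 7 8 5 6 2 4 1 / 2 4 5 1 7 3 9 8 6 / 4 1 8 9 2 5 6 7 3 / 7 3 9 4 6 8 1 5 2 / 5 2 6 3 1 7 4 9 8 / 1 5 3 7 4 2 8 6 9 / 9 7 4 6 8 1 3 2 5 / 8 6 2 5 3 9 7 1 4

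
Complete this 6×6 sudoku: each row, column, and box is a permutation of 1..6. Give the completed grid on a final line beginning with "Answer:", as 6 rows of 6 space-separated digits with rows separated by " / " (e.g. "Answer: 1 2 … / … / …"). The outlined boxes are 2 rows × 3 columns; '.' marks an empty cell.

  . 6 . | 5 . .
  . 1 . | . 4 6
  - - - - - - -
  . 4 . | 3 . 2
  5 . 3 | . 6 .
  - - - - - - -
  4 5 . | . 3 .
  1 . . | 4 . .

Step 1. [r2c4∈{2}] r2c4 is down to just 2 ⇒ r2c4=2.
Step 2. [r5c3∈{2,6}] row 5 places 2 nowhere but r5c3. So r5c3=2.
Step 3. [r4c4∈{1}] r4c4's peers cover all but 1 ⇒ r4c4=1.
Step 4. [r1c6∈{1,3}] in col 6, 3 fits only at r1c6 ⇒ r1c6=3.
Step 5. [r3c1∈{6}] r3c1 is down to just 6. So r3c1=6.
Step 6. [r6c6∈{5}] r6c6 is down to just 5 ⇒ r6c6=5.
Step 7. [r4c2∈{2}] r4c2 has the single candidate 2 ⇒ r4c2=2.
Step 8. [r1c1∈{2}] r1c1's peers cover all but 2, so r1c1=2.
Step 9. [r3c3∈{1}] r3c3's peers cover all but 1 ⇒ r3c3=1.
Step 10. [r1c3∈{4}] r1c3 is down to just 4 ⇒ r1c3=4.
Step 11. [r5c4∈{6}] nothing but 6 survives at r5c4. So r5c4=6.
Step 12. [r6c2∈{3}] nothing but 3 survives at r6c2, so r6c2=3.
Step 13. [r5c6∈{1}] r5c6 is down to just 1. So r5c6=1.
Step 14. [r6c5∈{2}] r6c5 has the single candidate 2. So r6c5=2.
Step 15. [r3c5∈{5}] nothing but 5 survives at r3c5. So r3c5=5.
Step 16. [r6c3∈{6}] r6c3 has the single candidate 6 ⇒ r6c3=6.
Step 17. [r2c3∈{5}] nothing but 5 survives at r2c3, so r2c3=5.
Step 18. [r4c6∈{4}] only 4 remains possible at r4c6 ⇒ r4c6=4.
Step 19. [r1c5∈{1}] nothing but 1 survives at r1c5. So r1c5=1.
Step 20. [r2c1∈{3}] nothing but 3 survives at r2c1, so r2c1=3.

Answer: 2 6 4 5 1 3 / 3 1 5 2 4 6 / 6 4 1 3 5 2 / 5 2 3 1 6 4 / 4 5 2 6 3 1 / 1 3 6 4 2 5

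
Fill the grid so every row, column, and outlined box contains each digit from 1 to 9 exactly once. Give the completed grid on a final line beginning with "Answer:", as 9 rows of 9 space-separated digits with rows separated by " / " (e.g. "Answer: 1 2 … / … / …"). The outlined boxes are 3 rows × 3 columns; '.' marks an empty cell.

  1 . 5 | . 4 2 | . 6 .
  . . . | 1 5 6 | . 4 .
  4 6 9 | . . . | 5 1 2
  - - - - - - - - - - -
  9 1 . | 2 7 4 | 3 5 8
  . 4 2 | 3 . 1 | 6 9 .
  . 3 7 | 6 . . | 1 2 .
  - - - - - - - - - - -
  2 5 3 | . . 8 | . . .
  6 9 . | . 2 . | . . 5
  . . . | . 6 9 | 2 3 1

Step 1. [r2c3∈{8}] nothing but 8 survives at r2c3. So r2c3=8.
Step 2. [r1c2∈{7}] nothing but 7 survives at r1c2, so r1c2=7.
Step 3. [r7c8∈{7}] r7c8's peers cover all but 7. So r7c8=7.
Step 4. [r7c4∈{4}] r7c4's peers cover all but 4 ⇒ r7c4=4.
Step 5. [r1c7∈{8,9}] in box 3, 8 fits only at r1c7, so r1c7=8.
Step 6. [r8c4∈{7}] r8c4 is down to just 7. So r8c4=7.
Step 7. [r5c5∈{8}] r5c5 is down to just 8, so r5c5=8.
Step 8. [r2c7∈{7,9}] 7 has one home in col 7: r2c7 ⇒ r2c7=7.
Step 9. [r2c9∈{3,9}] r2c9 is the only open cell in row 2 admitting 9, so r2c9=9.
Step 10. [r6c1∈{5,8}] row 6 places 8 nowhere but r6c1 ⇒ r6c1=8.
Step 11. [r8c6∈{3}] nothing but 3 survives at r8c6 ⇒ r8c6=3.
Step 12. [r8c3∈{1,4}] r8c3 is the only open cell in row 8 admitting 1 ⇒ r8c3=1.
Step 13. [r6c9∈{4}] r6c9's peers cover all but 4, so r6c9=4.
Step 14. [r1c4∈{9}] only 9 remains possible at r1c4 ⇒ r1c4=9.
Step 15. [r8c7∈{4}] r8c7 is down to just 4, so r8c7=4.
Step 16. [r6c5∈{9}] only 9 remains possible at r6c5, so r6c5=9.
Step 17. [r3c6∈{7}] r3c6 is down to just 7, so r3c6=7.
Step 18. [r9c1∈{7}] r9c1's peers cover all but 7 ⇒ r9c1=7.
Step 19. [r1c9∈{3}] only 3 remains possible at r1c9. So r1c9=3.
Step 20. [r9c3∈{4}] nothing but 4 survives at r9c3 ⇒ r9c3=4.
Step 21. [r2c2∈{2}] r2c2 has the single candidate 2, so r2c2=2.
Step 22. [r3c4∈{8}] nothing but 8 survives at r3c4 ⇒ r3c4=8.
Step 23. [r9c2∈{8}] r9c2 is down to just 8. So r9c2=8.
Step 24. [r7c5∈{1}] r7c5's peers cover all but 1, so r7c5=1.
Step 25. [r5c1∈{5}] r5c1 is down to just 5, so r5c1=5.
Step 26. [r7c7∈{9}] nothing but 9 survives at r7c7. So r7c7=9.
Step 27. [r2c1∈{3}] only 3 remains possible at r2c1. So r2c1=3.
Step 28. [r5c9∈{7}] r5c9's peers cover all but 7. So r5c9=7.
Step 29. [r9c4∈{5}] only 5 remains possible at r9c4, so r9c4=5.
Step 30. [r6c6∈{5}] r6c6 is down to just 5, so r6c6=5.
Step 31. [r3c5∈{3}] only 3 remains possible at r3c5 ⇒ r3c5=3.
Step 32. [r8c8∈{8}] r8c8 has the single candidate 8. So r8c8=8.
Step 33. [r7c9∈{6}] only 6 remains possible at r7c9. So r7c9=6.
Step 34. [r4c3∈{6}] nothing but 6 survives at r4c3. So r4c3=6.

Answer: 1 7 5 9 4 2 8 6 3 / 3 2 8 1 5 6 7 4 9 / 4 6 9 8 3 7 5 1 2 / 9 1 6 2 7 4 3 5 8 / 5 4 2 3 8 1 6 9 7 / 8 3 7 6 9 5 1 2 4 / 2 5 3 4 1 8 9 7 6 / 6 9 1 7 2 3 4 8 5 / 7 8 4 5 6 9 2 3 1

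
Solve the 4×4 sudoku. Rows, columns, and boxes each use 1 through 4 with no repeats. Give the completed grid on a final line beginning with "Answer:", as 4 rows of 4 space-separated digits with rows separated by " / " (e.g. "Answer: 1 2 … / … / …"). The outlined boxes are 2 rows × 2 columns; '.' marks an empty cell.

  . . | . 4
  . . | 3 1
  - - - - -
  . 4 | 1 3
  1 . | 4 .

Step 1. [r2c2∈{2}] nothing but 2 survives at r2c2 ⇒ r2c2=2.
Step 2. [r1c1∈{3}] nothing but 3 survives at r1c1 ⇒ r1c1=3.
Step 3. [r3c1∈{2}] r3c1 is down to just 2, so r3c1=2.
Step 4. [r1c2∈{1}] nothing but 1 survives at r1c2 ⇒ r1c2=1.
Step 5. [r4c2∈{3}] r4c2 has the single candidate 3. So r4c2=3.
Step 6. [r4c4∈{2}] only 2 remains possible at r4c4. So r4c4=2.
Step 7. [r2c1∈{4}] r2c1 has the single candidate 4, so r2c1=4.
Step 8. [r1c3∈{2}] only 2 remains possible at r1c3. So r1c3=2.

Answer: 3 1 2 4 / 4 2 3 1 / 2 4 1 3 / 1 3 4 2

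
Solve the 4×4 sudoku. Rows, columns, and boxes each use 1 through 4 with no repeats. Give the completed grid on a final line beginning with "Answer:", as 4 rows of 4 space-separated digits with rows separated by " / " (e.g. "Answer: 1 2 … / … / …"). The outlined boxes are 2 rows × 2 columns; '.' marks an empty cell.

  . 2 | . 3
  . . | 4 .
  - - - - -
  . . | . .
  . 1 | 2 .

Step 1. [r3c2∈{3,4}] across col 2, 4 lands solely at r3c2 ⇒ r3c2=4.
Step 2. [r1c3∈{1}] r1c3 is down to just 1 ⇒ r1c3=1.
Step 3. [r4c1∈{3}] nothing but 3 survives at r4c1. So r4c1=3.
Step 4. [r3c3∈{3}] r3c3 is down to just 3. So r3c3=3.
Step 5. [r2c2∈{3}] r2c2's peers cover all but 3. So r2c2=3.
Step 6. [r3c1∈{2}] nothing but 2 survives at r3c1 ⇒ r3c1=2.
Step 7. [r1c1∈{4}] r1c1 has the single candidate 4 ⇒ r1c1=4.
Step 8. [r2c4∈{2}] r2c4's peers cover all but 2, so r2c4=2.
Step 9. [r3c4∈{1}] nothing but 1 survives at r3c4. So r3c4=1.
Step 10. [r4c4∈{4}] r4c4's peers cover all but 4. So r4c4=4.
Step 11. [r2c1∈{1}] r2c1 has the single candidate 1 ⇒ r2c1=1.

Answer: 4 2 1 3 / 1 3 4 2 / 2 4 3 1 / 3 1 2 4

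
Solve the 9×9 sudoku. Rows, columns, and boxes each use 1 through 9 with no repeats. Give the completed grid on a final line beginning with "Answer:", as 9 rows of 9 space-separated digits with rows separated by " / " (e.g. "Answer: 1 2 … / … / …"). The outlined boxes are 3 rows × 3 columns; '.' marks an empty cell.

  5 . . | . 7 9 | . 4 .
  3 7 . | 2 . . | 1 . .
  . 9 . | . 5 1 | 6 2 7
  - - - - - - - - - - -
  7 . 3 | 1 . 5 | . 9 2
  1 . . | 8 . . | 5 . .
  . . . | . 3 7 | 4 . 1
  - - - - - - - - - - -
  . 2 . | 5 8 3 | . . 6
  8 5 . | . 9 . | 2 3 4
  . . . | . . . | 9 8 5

Step 1. [r8c6∈{6}] r8c6 has the single candidate 6, so r8c6=6.
Step 2. [r5c3∈{2,4,6,9}] in row 5, 9 fits only at r5c3. So r5c3=9.
Step 3. [r3c1∈{4}] r3c1 is down to just 4, so r3c1=4.
Step 4. [r9c4∈{4,7}] r9c4 is the only open cell in col 4 admitting 4, so r9c4=4.
Step 5. [r8c3∈{1,7}] 1 has one home in row 8: r8c3, so r8c3=1.
Step 6. [r6c8∈{6}] r6c8 is down to just 6. So r6c8=6.
Step 7. [r1c4∈{3,6}] r1c4 is the only open cell in col 4 admitting 6 ⇒ r1c4=6.
Step 8. [r3c3∈{8}] r3c3's peers cover all but 8 ⇒ r3c3=8.
Step 9. [r2c5∈{4}] r2c5 is down to just 4. So r2c5=4.
Step 10. [r4c2∈{4,6,8}] 4 has one home in row 4: r4c2. So r4c2=4.
Step 11. [r9c3∈{6,7}] r9c3 is the only open cell in row 9 admitting 7 ⇒ r9c3=7.
Step 12. [r5c2∈{6}] r5c2 has the single candidate 6 ⇒ r5c2=6.
Step 13. [r5c5∈{2}] only 2 remains possible at r5c5. So r5c5=2.
Step 14. [r1c7∈{3,8}] across col 7, 3 lands solely at r1c7 ⇒ r1c7=3.
Step 15. [r7c8∈{1,7}] row 7 places 1 nowhere but r7c8. So r7c8=1.
Step 16. [r6c3∈{2,5}] across row 6, 5 lands solely at r6c3, so r6c3=5.
Step 17. [r1c9∈{8}] only 8 remains possible at r1c9, so r1c9=8.
Step 18. [r6c1∈{2}] nothing but 2 survives at r6c1. So r6c1=2.
Step 19. [r2c9∈{9}] r2c9 has the single candidate 9 ⇒ r2c9=9.
Step 20. [r9c2∈{3}] nothing but 3 survives at r9c2 ⇒ r9c2=3.
Step 21. [r1c3∈{2}] r1c3 has the single candidate 2, so r1c3=2.
Step 22. [r5c9∈{3}] only 3 remains possible at r5c9, so r5c9=3.
Step 23. [r9c6∈{2}] nothing but 2 survives at r9c6, so r9c6=2.
Step 24. [r4c7∈{8}] r4c7 is down to just 8. So r4c7=8.
Step 25. [r7c7∈{7}] r7c7 is down to just 7, so r7c7=7.
Step 26. [r9c5∈{1}] r9c5 is down to just 1, so r9c5=1.
Step 27. [r6c2∈{8}] r6c2's peers cover all but 8 ⇒ r6c2=8.
Step 28. [r7c1∈{9}] only 9 remains possible at r7c1, so r7c1=9.
Step 29. [r3c4∈{3}] r3c4 is down to just 3. So r3c4=3.
Step 30. [r5c6∈{4}] r5c6 has the single candidate 4 ⇒ r5c6=4.
Step 31. [r2c6∈{8}] only 8 remains possible at r2c6. So r2c6=8.
Step 32. [r1c2∈{1}] r1c2 has the single candidate 1 ⇒ r1c2=1.
Step 33. [r2c8∈{5}] r2c8 is down to just 5, so r2c8=5.
Step 34. [r7c3∈{4}] r7c3 has the single candidate 4. So r7c3=4.
Step 35. [r6c4∈{9}] r6c4 has the single candidate 9, so r6c4=9.
Step 36. [r2c3∈{6}] r2c3 is down to just 6. So r2c3=6.
Step 37. [r5c8∈{7}] nothing but 7 survives at r5c8. So r5c8=7.
Step 38. [r4c5∈{6}] r4c5's peers cover all but 6, so r4c5=6.
Step 39. [r9c1∈{6}] r9c1's peers cover all but 6 ⇒ r9c1=6.
Step 40. [r8c4∈{7}] nothing but 7 survives at r8c4, so r8c4=7.

Answer: 5 1 2 6 7 9 3 4 8 / 3 7 6 2 4 8 1 5 9 / 4 9 8 3 5 1 6 2 7 / 7 4 3 1 6 5 8 9 2 / 1 6 9 8 2 4 5 7 3 / 2 8 5 9 3 7 4 6 1 / 9 2 4 5 8 3 7 1 6 / 8 5 1 7 9 6 2 3 4 / 6 3 7 4 1 2 9 8 5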